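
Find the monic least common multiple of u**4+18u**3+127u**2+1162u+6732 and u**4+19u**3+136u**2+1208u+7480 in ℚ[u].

Euclidean algorithm in ℚ[u]:
  u**4+18u**3+127u**2+1162u+6732 = (u**4+19u**3+136u**2+1208u+7480) + (−u**3−9u**2−46u−748)
  u**4+19u**3+136u**2+1208u+7480 = (−u−10)(−u**3−9u**2−46u−748) + (0)
Last nonzero remainder: −u**3−9u**2−46u−748. Dividing through by −1 gives the monic gcd u**3+9u**2+46u+748.
Then lcm(f, g) = f·g / gcd(f, g); expanding and making the result monic gives the answer.

u**5+28u**4+307u**3+2432u**2+18352u+67320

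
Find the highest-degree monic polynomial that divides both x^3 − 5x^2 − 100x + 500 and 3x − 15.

Euclidean algorithm in ℚ[x]:
  x^3 − 5x^2 − 100x + 500 = ((1/3)x^2 − 100/3)(3x − 15) + (0)
Last nonzero remainder: 3x − 15. Dividing through by 3 gives the monic gcd x − 5.

x − 5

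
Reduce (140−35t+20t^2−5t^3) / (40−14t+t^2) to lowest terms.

(−35−5t^2)/(−10+t)

Apply the Euclidean algorithm:
  −5t^3+20t^2−35t+140 = (−5t−50)(t^2−14t+40) + (−535t+2140)
  t^2−14t+40 = (−(1/535)t+2/107)(−535t+2140) + (0)
Last nonzero remainder: −535t+2140. Dividing through by −535 gives the monic gcd t−4.
Cancel t−4 from numerator and denominator to get the reduced form.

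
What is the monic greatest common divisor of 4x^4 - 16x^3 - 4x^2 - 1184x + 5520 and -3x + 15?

Euclidean algorithm in ℚ[x]:
  4x^4 - 16x^3 - 4x^2 - 1184x + 5520 = (-(4/3)x^3 - (4/3)x^2 - (16/3)x + 368)(-3x + 15) + (0)
Last nonzero remainder: -3x + 15. Dividing through by -3 gives the monic gcd x - 5.

x - 5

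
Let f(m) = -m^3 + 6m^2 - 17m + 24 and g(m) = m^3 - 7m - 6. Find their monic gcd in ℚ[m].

m - 3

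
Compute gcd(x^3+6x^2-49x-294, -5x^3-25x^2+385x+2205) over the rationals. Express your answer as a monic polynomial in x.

By polynomial division,
  x^3+6x^2-49x-294 = (-1/5)(-5x^3-25x^2+385x+2205) + (x^2+28x+147)
  -5x^3-25x^2+385x+2205 = (-5x+115)(x^2+28x+147) + (-2100x-14700)
  x^2+28x+147 = (-(1/2100)x-1/100)(-2100x-14700) + (0)
Last nonzero remainder: -2100x-14700. Dividing through by -2100 gives the monic gcd x+7.

x+7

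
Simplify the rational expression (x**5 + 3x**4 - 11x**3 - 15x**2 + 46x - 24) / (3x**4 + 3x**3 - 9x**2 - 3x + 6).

(x**3 + 5x**2 - 2x - 24)/(3x**2 + 9x + 6)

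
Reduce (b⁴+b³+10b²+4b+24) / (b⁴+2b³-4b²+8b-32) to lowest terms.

(b²+b+6)/(b²+2b-8)

Euclidean algorithm in ℚ[b]:
  b⁴+b³+10b²+4b+24 = (b⁴+2b³-4b²+8b-32) + (-b³+14b²-4b+56)
  b⁴+2b³-4b²+8b-32 = (-b-16)(-b³+14b²-4b+56) + (216b²+864)
  -b³+14b²-4b+56 = (-(1/216)b+7/108)(216b²+864) + (0)
Last nonzero remainder: 216b²+864. Dividing through by 216 gives the monic gcd b²+4.
Cancel b²+4 from numerator and denominator to get the reduced form.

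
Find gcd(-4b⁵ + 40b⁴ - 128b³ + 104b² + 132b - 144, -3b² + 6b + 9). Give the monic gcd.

Repeated division with remainder:
  -4b⁵ + 40b⁴ - 128b³ + 104b² + 132b - 144 = ((4/3)b³ - (32/3)b² + (76/3)b - 16)(-3b² + 6b + 9) + (0)
Last nonzero remainder: -3b² + 6b + 9. Dividing through by -3 gives the monic gcd b² - 2b - 3.

b² - 2b - 3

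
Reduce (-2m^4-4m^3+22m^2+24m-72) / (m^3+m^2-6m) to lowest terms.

(-2m^2-2m+12)/(m)

Apply the Euclidean algorithm:
  -2m^4-4m^3+22m^2+24m-72 = (-2m-2)(m^3+m^2-6m) + (12m^2+12m-72)
  m^3+m^2-6m = ((1/12)m)(12m^2+12m-72) + (0)
Last nonzero remainder: 12m^2+12m-72. Dividing through by 12 gives the monic gcd m^2+m-6.
Cancel m^2+m-6 from numerator and denominator to get the reduced form.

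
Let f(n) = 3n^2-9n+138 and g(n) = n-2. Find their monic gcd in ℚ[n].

1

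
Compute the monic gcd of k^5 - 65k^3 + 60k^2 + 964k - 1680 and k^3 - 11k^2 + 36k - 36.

k^2 - 8k + 12

Apply the Euclidean algorithm:
  k^5 - 65k^3 + 60k^2 + 964k - 1680 = (k^2 + 11k + 20)(k^3 - 11k^2 + 36k - 36) + (-80k^2 + 640k - 960)
  k^3 - 11k^2 + 36k - 36 = (-(1/80)k + 3/80)(-80k^2 + 640k - 960) + (0)
Last nonzero remainder: -80k^2 + 640k - 960. Dividing through by -80 gives the monic gcd k^2 - 8k + 12.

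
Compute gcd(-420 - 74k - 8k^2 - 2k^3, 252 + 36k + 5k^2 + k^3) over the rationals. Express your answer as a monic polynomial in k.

42 - k + k^2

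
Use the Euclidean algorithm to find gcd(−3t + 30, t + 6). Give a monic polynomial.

Apply the Euclidean algorithm:
  −3t + 30 = (−3)(t + 6) + (48)
  t + 6 = ((1/48)t + 1/8)(48) + (0)
The last nonzero remainder is the constant 48, so the polynomials are coprime and gcd = 1.

1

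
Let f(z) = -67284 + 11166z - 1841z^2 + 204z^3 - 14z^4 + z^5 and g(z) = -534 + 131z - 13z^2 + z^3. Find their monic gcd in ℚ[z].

Euclidean algorithm in ℚ[z]:
  z^5 - 14z^4 + 204z^3 - 1841z^2 + 11166z - 67284 = (z^2 - z + 60)(z^3 - 13z^2 + 131z - 534) + (-396z^2 + 2772z - 35244)
  z^3 - 13z^2 + 131z - 534 = (-(1/396)z + 1/66)(-396z^2 + 2772z - 35244) + (0)
Last nonzero remainder: -396z^2 + 2772z - 35244. Dividing through by -396 gives the monic gcd z^2 - 7z + 89.

89 - 7z + z^2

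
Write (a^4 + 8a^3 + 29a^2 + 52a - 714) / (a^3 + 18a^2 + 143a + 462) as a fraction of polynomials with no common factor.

By polynomial division,
  a^4 + 8a^3 + 29a^2 + 52a - 714 = (a - 10)(a^3 + 18a^2 + 143a + 462) + (66a^2 + 1020a + 3906)
  a^3 + 18a^2 + 143a + 462 = ((1/66)a + 14/363)(66a^2 + 1020a + 3906) + ((5382/121)a + 37674/121)
  66a^2 + 1020a + 3906 = ((1331/897)a + 3751/299)((5382/121)a + 37674/121) + (0)
Last nonzero remainder: (5382/121)a + 37674/121. Dividing through by 5382/121 gives the monic gcd a + 7.
Cancel a + 7 from numerator and denominator to get the reduced form.

(a^3 + a^2 + 22a - 102)/(a^2 + 11a + 66)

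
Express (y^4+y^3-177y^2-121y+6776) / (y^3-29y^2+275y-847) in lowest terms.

(y^2+19y+88)/(y-11)

Apply the Euclidean algorithm:
  y^4+y^3-177y^2-121y+6776 = (y+30)(y^3-29y^2+275y-847) + (418y^2-7524y+32186)
  y^3-29y^2+275y-847 = ((1/418)y-1/38)(418y^2-7524y+32186) + (0)
Last nonzero remainder: 418y^2-7524y+32186. Dividing through by 418 gives the monic gcd y^2-18y+77.
Cancel y^2-18y+77 from numerator and denominator to get the reduced form.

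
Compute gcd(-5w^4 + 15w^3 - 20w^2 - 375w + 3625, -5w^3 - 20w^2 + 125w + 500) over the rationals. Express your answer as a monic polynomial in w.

Apply the Euclidean algorithm:
  -5w^4 + 15w^3 - 20w^2 - 375w + 3625 = (w - 7)(-5w^3 - 20w^2 + 125w + 500) + (-285w^2 + 7125)
  -5w^3 - 20w^2 + 125w + 500 = ((1/57)w + 4/57)(-285w^2 + 7125) + (0)
Last nonzero remainder: -285w^2 + 7125. Dividing through by -285 gives the monic gcd w^2 - 25.

w^2 - 25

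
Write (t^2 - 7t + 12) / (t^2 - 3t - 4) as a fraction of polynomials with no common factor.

(t - 3)/(t + 1)

Euclidean algorithm in ℚ[t]:
  t^2 - 7t + 12 = (t^2 - 3t - 4) + (-4t + 16)
  t^2 - 3t - 4 = (-(1/4)t - 1/4)(-4t + 16) + (0)
Last nonzero remainder: -4t + 16. Dividing through by -4 gives the monic gcd t - 4.
Cancel t - 4 from numerator and denominator to get the reduced form.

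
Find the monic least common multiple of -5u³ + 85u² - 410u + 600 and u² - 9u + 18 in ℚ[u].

Apply the Euclidean algorithm:
  -5u³ + 85u² - 410u + 600 = (-5u + 40)(u² - 9u + 18) + (40u - 120)
  u² - 9u + 18 = ((1/40)u - 3/20)(40u - 120) + (0)
Last nonzero remainder: 40u - 120. Dividing through by 40 gives the monic gcd u - 3.
Then lcm(f, g) = f·g / gcd(f, g); expanding and making the result monic gives the answer.

u⁴ - 23u³ + 184u² - 612u + 720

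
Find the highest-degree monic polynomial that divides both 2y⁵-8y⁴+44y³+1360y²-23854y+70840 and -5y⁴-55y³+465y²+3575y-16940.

By polynomial division,
  2y⁵-8y⁴+44y³+1360y²-23854y+70840 = (-(2/5)y+6)(-5y⁴-55y³+465y²+3575y-16940) + (560y³-52080y+172480)
  -5y⁴-55y³+465y²+3575y-16940 = (-(1/112)y-11/112)(560y³-52080y+172480) + (0)
Last nonzero remainder: 560y³-52080y+172480. Dividing through by 560 gives the monic gcd y³-93y+308.

y³-93y+308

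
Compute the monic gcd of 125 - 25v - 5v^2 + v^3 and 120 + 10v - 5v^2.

1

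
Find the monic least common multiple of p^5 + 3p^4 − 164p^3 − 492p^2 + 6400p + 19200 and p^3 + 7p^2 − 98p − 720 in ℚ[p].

p^6 + 12p^5 − 137p^4 − 1968p^3 + 1972p^2 + 76800p + 172800

Euclidean algorithm in ℚ[p]:
  p^5 + 3p^4 − 164p^3 − 492p^2 + 6400p + 19200 = (p^2 − 4p − 38)(p^3 + 7p^2 − 98p − 720) + (102p^2 − 204p − 8160)
  p^3 + 7p^2 − 98p − 720 = ((1/102)p + 3/34)(102p^2 − 204p − 8160) + (0)
Last nonzero remainder: 102p^2 − 204p − 8160. Dividing through by 102 gives the monic gcd p^2 − 2p − 80.
Then lcm(f, g) = f·g / gcd(f, g); expanding and making the result monic gives the answer.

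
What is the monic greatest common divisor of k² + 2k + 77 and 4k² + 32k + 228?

Apply the Euclidean algorithm:
  k² + 2k + 77 = (1/4)(4k² + 32k + 228) + (−6k + 20)
  4k² + 32k + 228 = (−(2/3)k − 68/9)(−6k + 20) + (3412/9)
  −6k + 20 = (−(27/1706)k + 45/853)(3412/9) + (0)
The last nonzero remainder is the constant 3412/9, so the polynomials are coprime and gcd = 1.

1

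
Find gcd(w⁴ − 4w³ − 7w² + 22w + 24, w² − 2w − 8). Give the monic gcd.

Apply the Euclidean algorithm:
  w⁴ − 4w³ − 7w² + 22w + 24 = (w² − 2w − 3)(w² − 2w − 8) + (0)
The last nonzero remainder w² − 2w − 8 is already monic.

w² − 2w − 8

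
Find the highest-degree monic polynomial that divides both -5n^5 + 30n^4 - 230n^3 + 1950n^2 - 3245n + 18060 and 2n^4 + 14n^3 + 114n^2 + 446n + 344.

n^2 + 2n + 43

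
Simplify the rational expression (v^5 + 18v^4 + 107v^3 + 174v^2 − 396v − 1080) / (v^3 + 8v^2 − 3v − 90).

Apply the Euclidean algorithm:
  v^5 + 18v^4 + 107v^3 + 174v^2 − 396v − 1080 = (v^2 + 10v + 30)(v^3 + 8v^2 − 3v − 90) + (54v^2 + 594v + 1620)
  v^3 + 8v^2 − 3v − 90 = ((1/54)v − 1/18)(54v^2 + 594v + 1620) + (0)
Last nonzero remainder: 54v^2 + 594v + 1620. Dividing through by 54 gives the monic gcd v^2 + 11v + 30.
Cancel v^2 + 11v + 30 from numerator and denominator to get the reduced form.

(v^3 + 7v^2 − 36)/(v − 3)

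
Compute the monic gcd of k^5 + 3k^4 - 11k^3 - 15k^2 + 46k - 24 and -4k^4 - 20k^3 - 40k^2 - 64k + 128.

k^2 + 3k - 4

By polynomial division,
  k^5 + 3k^4 - 11k^3 - 15k^2 + 46k - 24 = (-(1/4)k + 1/2)(-4k^4 - 20k^3 - 40k^2 - 64k + 128) + (-11k^3 - 11k^2 + 110k - 88)
  -4k^4 - 20k^3 - 40k^2 - 64k + 128 = ((4/11)k + 16/11)(-11k^3 - 11k^2 + 110k - 88) + (-64k^2 - 192k + 256)
  -11k^3 - 11k^2 + 110k - 88 = ((11/64)k - 11/32)(-64k^2 - 192k + 256) + (0)
Last nonzero remainder: -64k^2 - 192k + 256. Dividing through by -64 gives the monic gcd k^2 + 3k - 4.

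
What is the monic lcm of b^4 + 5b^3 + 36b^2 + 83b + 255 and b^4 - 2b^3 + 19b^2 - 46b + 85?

b^6 + 2b^5 + 26b^4 + 186b^2 - 350b + 1275

Repeated division with remainder:
  b^4 + 5b^3 + 36b^2 + 83b + 255 = (b^4 - 2b^3 + 19b^2 - 46b + 85) + (7b^3 + 17b^2 + 129b + 170)
  b^4 - 2b^3 + 19b^2 - 46b + 85 = ((1/7)b - 31/49)(7b^3 + 17b^2 + 129b + 170) + ((555/49)b^2 + (555/49)b + 9435/49)
  7b^3 + 17b^2 + 129b + 170 = ((343/555)b + 98/111)((555/49)b^2 + (555/49)b + 9435/49) + (0)
Last nonzero remainder: (555/49)b^2 + (555/49)b + 9435/49. Dividing through by 555/49 gives the monic gcd b^2 + b + 17.
Then lcm(f, g) = f·g / gcd(f, g); expanding and making the result monic gives the answer.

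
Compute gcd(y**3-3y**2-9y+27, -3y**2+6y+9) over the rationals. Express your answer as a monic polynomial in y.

y-3

Euclidean algorithm in ℚ[y]:
  y**3-3y**2-9y+27 = (-(1/3)y+1/3)(-3y**2+6y+9) + (-8y+24)
  -3y**2+6y+9 = ((3/8)y+3/8)(-8y+24) + (0)
Last nonzero remainder: -8y+24. Dividing through by -8 gives the monic gcd y-3.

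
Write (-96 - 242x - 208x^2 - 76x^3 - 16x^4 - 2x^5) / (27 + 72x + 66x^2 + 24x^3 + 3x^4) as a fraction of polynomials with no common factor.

(-32 - 6x - 2x^2)/(9 + 3x)

Repeated division with remainder:
  -2x^5 - 16x^4 - 76x^3 - 208x^2 - 242x - 96 = (-(2/3)x)(3x^4 + 24x^3 + 66x^2 + 72x + 27) + (-32x^3 - 160x^2 - 224x - 96)
  3x^4 + 24x^3 + 66x^2 + 72x + 27 = (-(3/32)x - 9/32)(-32x^3 - 160x^2 - 224x - 96) + (0)
Last nonzero remainder: -32x^3 - 160x^2 - 224x - 96. Dividing through by -32 gives the monic gcd x^3 + 5x^2 + 7x + 3.
Cancel x^3 + 5x^2 + 7x + 3 from numerator and denominator to get the reduced form.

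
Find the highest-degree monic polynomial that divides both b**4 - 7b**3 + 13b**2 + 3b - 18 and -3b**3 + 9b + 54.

By polynomial division,
  b**4 - 7b**3 + 13b**2 + 3b - 18 = (-(1/3)b + 7/3)(-3b**3 + 9b + 54) + (16b**2 - 144)
  -3b**3 + 9b + 54 = (-(3/16)b)(16b**2 - 144) + (-18b + 54)
  16b**2 - 144 = (-(8/9)b - 8/3)(-18b + 54) + (0)
Last nonzero remainder: -18b + 54. Dividing through by -18 gives the monic gcd b - 3.

b - 3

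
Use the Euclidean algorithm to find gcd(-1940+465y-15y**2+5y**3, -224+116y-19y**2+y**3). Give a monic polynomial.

-4+y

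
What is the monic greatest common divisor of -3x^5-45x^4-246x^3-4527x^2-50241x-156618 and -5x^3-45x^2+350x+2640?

x^2+17x+66

Apply the Euclidean algorithm:
  -3x^5-45x^4-246x^3-4527x^2-50241x-156618 = ((3/5)x^2+(18/5)x+294/5)(-5x^3-45x^2+350x+2640) + (-4725x^2-80325x-311850)
  -5x^3-45x^2+350x+2640 = ((1/945)x-8/945)(-4725x^2-80325x-311850) + (0)
Last nonzero remainder: -4725x^2-80325x-311850. Dividing through by -4725 gives the monic gcd x^2+17x+66.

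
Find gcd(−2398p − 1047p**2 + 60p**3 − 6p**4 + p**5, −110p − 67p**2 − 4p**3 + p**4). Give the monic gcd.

−22p − 9p**2 + p**3

Apply the Euclidean algorithm:
  p**5 − 6p**4 + 60p**3 − 1047p**2 − 2398p = (p − 2)(p**4 − 4p**3 − 67p**2 − 110p) + (119p**3 − 1071p**2 − 2618p)
  p**4 − 4p**3 − 67p**2 − 110p = ((1/119)p + 5/119)(119p**3 − 1071p**2 − 2618p) + (0)
Last nonzero remainder: 119p**3 − 1071p**2 − 2618p. Dividing through by 119 gives the monic gcd p**3 − 9p**2 − 22p.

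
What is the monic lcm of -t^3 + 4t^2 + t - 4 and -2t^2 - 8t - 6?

t^4 - t^3 - 13t^2 + t + 12

Apply the Euclidean algorithm:
  -t^3 + 4t^2 + t - 4 = ((1/2)t - 4)(-2t^2 - 8t - 6) + (-28t - 28)
  -2t^2 - 8t - 6 = ((1/14)t + 3/14)(-28t - 28) + (0)
Last nonzero remainder: -28t - 28. Dividing through by -28 gives the monic gcd t + 1.
Then lcm(f, g) = f·g / gcd(f, g); expanding and making the result monic gives the answer.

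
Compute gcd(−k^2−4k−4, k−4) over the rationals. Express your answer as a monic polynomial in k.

1

By polynomial division,
  −k^2−4k−4 = (−k−8)(k−4) + (−36)
  k−4 = (−(1/36)k+1/9)(−36) + (0)
The last nonzero remainder is the constant −36, so the polynomials are coprime and gcd = 1.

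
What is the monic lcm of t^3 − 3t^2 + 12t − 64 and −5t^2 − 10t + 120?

By polynomial division,
  t^3 − 3t^2 + 12t − 64 = (−(1/5)t + 1)(−5t^2 − 10t + 120) + (46t − 184)
  −5t^2 − 10t + 120 = (−(5/46)t − 15/23)(46t − 184) + (0)
Last nonzero remainder: 46t − 184. Dividing through by 46 gives the monic gcd t − 4.
Then lcm(f, g) = f·g / gcd(f, g); expanding and making the result monic gives the answer.

t^4 + 3t^3 − 6t^2 + 8t − 384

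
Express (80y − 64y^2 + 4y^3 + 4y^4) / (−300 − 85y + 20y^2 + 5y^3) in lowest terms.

By polynomial division,
  4y^4 + 4y^3 − 64y^2 + 80y = ((4/5)y − 12/5)(5y^3 + 20y^2 − 85y − 300) + (52y^2 + 116y − 720)
  5y^3 + 20y^2 − 85y − 300 = ((5/52)y + 115/676)(52y^2 + 116y − 720) + (−(6000/169)y − 30000/169)
  52y^2 + 116y − 720 = (−(2197/1500)y + 507/125)(−(6000/169)y − 30000/169) + (0)
Last nonzero remainder: −(6000/169)y − 30000/169. Dividing through by −6000/169 gives the monic gcd y + 5.
Cancel y + 5 from numerator and denominator to get the reduced form.

(16y − 16y^2 + 4y^3)/(−60 − 5y + 5y^2)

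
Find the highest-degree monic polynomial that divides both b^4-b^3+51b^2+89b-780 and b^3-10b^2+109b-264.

b-3

Apply the Euclidean algorithm:
  b^4-b^3+51b^2+89b-780 = (b+9)(b^3-10b^2+109b-264) + (32b^2-628b+1596)
  b^3-10b^2+109b-264 = ((1/32)b+77/256)(32b^2-628b+1596) + ((15873/64)b-47619/64)
  32b^2-628b+1596 = ((2048/15873)b-34048/15873)((15873/64)b-47619/64) + (0)
Last nonzero remainder: (15873/64)b-47619/64. Dividing through by 15873/64 gives the monic gcd b-3.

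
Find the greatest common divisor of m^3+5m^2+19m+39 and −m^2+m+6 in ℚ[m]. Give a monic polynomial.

Apply the Euclidean algorithm:
  m^3+5m^2+19m+39 = (−m−6)(−m^2+m+6) + (31m+75)
  −m^2+m+6 = (−(1/31)m+106/961)(31m+75) + (−2184/961)
  31m+75 = (−(29791/2184)m−24025/728)(−2184/961) + (0)
The last nonzero remainder is the constant −2184/961, so the polynomials are coprime and gcd = 1.

1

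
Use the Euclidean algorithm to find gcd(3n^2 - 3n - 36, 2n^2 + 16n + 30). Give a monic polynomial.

Apply the Euclidean algorithm:
  3n^2 - 3n - 36 = (3/2)(2n^2 + 16n + 30) + (-27n - 81)
  2n^2 + 16n + 30 = (-(2/27)n - 10/27)(-27n - 81) + (0)
Last nonzero remainder: -27n - 81. Dividing through by -27 gives the monic gcd n + 3.

n + 3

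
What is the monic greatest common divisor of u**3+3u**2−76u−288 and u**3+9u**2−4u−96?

Euclidean algorithm in ℚ[u]:
  u**3+3u**2−76u−288 = (u**3+9u**2−4u−96) + (−6u**2−72u−192)
  u**3+9u**2−4u−96 = (−(1/6)u+1/2)(−6u**2−72u−192) + (0)
Last nonzero remainder: −6u**2−72u−192. Dividing through by −6 gives the monic gcd u**2+12u+32.

u**2+12u+32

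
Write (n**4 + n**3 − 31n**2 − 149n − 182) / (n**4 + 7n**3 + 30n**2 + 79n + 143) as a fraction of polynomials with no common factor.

(n**2 − 5n − 14)/(n**2 + n + 11)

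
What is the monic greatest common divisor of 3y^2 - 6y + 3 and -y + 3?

Apply the Euclidean algorithm:
  3y^2 - 6y + 3 = (-3y - 3)(-y + 3) + (12)
  -y + 3 = (-(1/12)y + 1/4)(12) + (0)
The last nonzero remainder is the constant 12, so the polynomials are coprime and gcd = 1.

1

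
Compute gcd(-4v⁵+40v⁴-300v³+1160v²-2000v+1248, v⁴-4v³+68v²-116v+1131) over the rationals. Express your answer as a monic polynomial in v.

Apply the Euclidean algorithm:
  -4v⁵+40v⁴-300v³+1160v²-2000v+1248 = (-4v+24)(v⁴-4v³+68v²-116v+1131) + (68v³-936v²+5308v-25896)
  v⁴-4v³+68v²-116v+1131 = ((1/68)v+83/578)(68v³-936v²+5308v-25896) + ((35937/289)v²-(143748/289)v+1401543/289)
  68v³-936v²+5308v-25896 = ((19652/35937)v-191896/35937)((35937/289)v²-(143748/289)v+1401543/289) + (0)
Last nonzero remainder: (35937/289)v²-(143748/289)v+1401543/289. Dividing through by 35937/289 gives the monic gcd v²-4v+39.

v²-4v+39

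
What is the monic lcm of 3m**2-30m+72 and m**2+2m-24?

Repeated division with remainder:
  3m**2-30m+72 = (3)(m**2+2m-24) + (-36m+144)
  m**2+2m-24 = (-(1/36)m-1/6)(-36m+144) + (0)
Last nonzero remainder: -36m+144. Dividing through by -36 gives the monic gcd m-4.
Then lcm(f, g) = f·g / gcd(f, g); expanding and making the result monic gives the answer.

m**3-4m**2-36m+144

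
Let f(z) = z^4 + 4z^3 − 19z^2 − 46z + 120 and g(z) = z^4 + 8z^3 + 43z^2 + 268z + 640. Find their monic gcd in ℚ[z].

z^2 + 9z + 20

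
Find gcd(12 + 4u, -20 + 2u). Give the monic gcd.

Repeated division with remainder:
  4u + 12 = (2)(2u - 20) + (52)
  2u - 20 = ((1/26)u - 5/13)(52) + (0)
The last nonzero remainder is the constant 52, so the polynomials are coprime and gcd = 1.

1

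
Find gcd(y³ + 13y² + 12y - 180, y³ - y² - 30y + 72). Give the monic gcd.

y² + 3y - 18

By polynomial division,
  y³ + 13y² + 12y - 180 = (y³ - y² - 30y + 72) + (14y² + 42y - 252)
  y³ - y² - 30y + 72 = ((1/14)y - 2/7)(14y² + 42y - 252) + (0)
Last nonzero remainder: 14y² + 42y - 252. Dividing through by 14 gives the monic gcd y² + 3y - 18.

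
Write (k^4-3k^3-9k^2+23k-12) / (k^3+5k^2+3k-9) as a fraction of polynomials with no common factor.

By polynomial division,
  k^4-3k^3-9k^2+23k-12 = (k-8)(k^3+5k^2+3k-9) + (28k^2+56k-84)
  k^3+5k^2+3k-9 = ((1/28)k+3/28)(28k^2+56k-84) + (0)
Last nonzero remainder: 28k^2+56k-84. Dividing through by 28 gives the monic gcd k^2+2k-3.
Cancel k^2+2k-3 from numerator and denominator to get the reduced form.

(k^2-5k+4)/(k+3)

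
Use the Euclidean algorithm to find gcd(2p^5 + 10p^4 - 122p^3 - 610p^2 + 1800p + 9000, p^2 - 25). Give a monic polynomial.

p^2 - 25

Euclidean algorithm in ℚ[p]:
  2p^5 + 10p^4 - 122p^3 - 610p^2 + 1800p + 9000 = (2p^3 + 10p^2 - 72p - 360)(p^2 - 25) + (0)
The last nonzero remainder p^2 - 25 is already monic.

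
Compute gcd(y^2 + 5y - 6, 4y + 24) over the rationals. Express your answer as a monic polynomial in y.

Apply the Euclidean algorithm:
  y^2 + 5y - 6 = ((1/4)y - 1/4)(4y + 24) + (0)
Last nonzero remainder: 4y + 24. Dividing through by 4 gives the monic gcd y + 6.

y + 6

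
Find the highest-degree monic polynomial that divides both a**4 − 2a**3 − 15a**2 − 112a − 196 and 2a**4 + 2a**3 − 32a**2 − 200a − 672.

Apply the Euclidean algorithm:
  a**4 − 2a**3 − 15a**2 − 112a − 196 = (1/2)(2a**4 + 2a**3 − 32a**2 − 200a − 672) + (−3a**3 + a**2 − 12a + 140)
  2a**4 + 2a**3 − 32a**2 − 200a − 672 = (−(2/3)a − 8/9)(−3a**3 + a**2 − 12a + 140) + (−(352/9)a**2 − (352/3)a − 4928/9)
  −3a**3 + a**2 − 12a + 140 = ((27/352)a − 45/176)(−(352/9)a**2 − (352/3)a − 4928/9) + (0)
Last nonzero remainder: −(352/9)a**2 − (352/3)a − 4928/9. Dividing through by −352/9 gives the monic gcd a**2 + 3a + 14.

a**2 + 3a + 14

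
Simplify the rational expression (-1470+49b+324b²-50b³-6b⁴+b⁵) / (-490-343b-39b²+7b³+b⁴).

Euclidean algorithm in ℚ[b]:
  b⁵-6b⁴-50b³+324b²+49b-1470 = (b-13)(b⁴+7b³-39b²-343b-490) + (80b³+160b²-3920b-7840)
  b⁴+7b³-39b²-343b-490 = ((1/80)b+1/16)(80b³+160b²-3920b-7840) + (0)
Last nonzero remainder: 80b³+160b²-3920b-7840. Dividing through by 80 gives the monic gcd b³+2b²-49b-98.
Cancel b³+2b²-49b-98 from numerator and denominator to get the reduced form.

(15-8b+b²)/(5+b)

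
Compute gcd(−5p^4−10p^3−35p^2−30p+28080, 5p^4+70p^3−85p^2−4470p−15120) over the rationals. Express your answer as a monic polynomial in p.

Euclidean algorithm in ℚ[p]:
  −5p^4−10p^3−35p^2−30p+28080 = (−1)(5p^4+70p^3−85p^2−4470p−15120) + (60p^3−120p^2−4500p+12960)
  5p^4+70p^3−85p^2−4470p−15120 = ((1/12)p+4/3)(60p^3−120p^2−4500p+12960) + (450p^2+450p−32400)
  60p^3−120p^2−4500p+12960 = ((2/15)p−2/5)(450p^2+450p−32400) + (0)
Last nonzero remainder: 450p^2+450p−32400. Dividing through by 450 gives the monic gcd p^2+p−72.

p^2+p−72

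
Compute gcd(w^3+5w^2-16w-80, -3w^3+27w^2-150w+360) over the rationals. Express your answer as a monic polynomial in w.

w-4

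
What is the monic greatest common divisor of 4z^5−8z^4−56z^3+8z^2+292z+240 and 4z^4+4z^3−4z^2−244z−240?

Euclidean algorithm in ℚ[z]:
  4z^5−8z^4−56z^3+8z^2+292z+240 = (z−3)(4z^4+4z^3−4z^2−244z−240) + (−40z^3+240z^2−200z−480)
  4z^4+4z^3−4z^2−244z−240 = (−(1/10)z−7/10)(−40z^3+240z^2−200z−480) + (144z^2−432z−576)
  −40z^3+240z^2−200z−480 = (−(5/18)z+5/6)(144z^2−432z−576) + (0)
Last nonzero remainder: 144z^2−432z−576. Dividing through by 144 gives the monic gcd z^2−3z−4.

z^2−3z−4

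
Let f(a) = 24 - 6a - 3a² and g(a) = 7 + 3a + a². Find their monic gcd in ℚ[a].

1

Euclidean algorithm in ℚ[a]:
  -3a² - 6a + 24 = (-3)(a² + 3a + 7) + (3a + 45)
  a² + 3a + 7 = ((1/3)a - 4)(3a + 45) + (187)
  3a + 45 = ((3/187)a + 45/187)(187) + (0)
The last nonzero remainder is the constant 187, so the polynomials are coprime and gcd = 1.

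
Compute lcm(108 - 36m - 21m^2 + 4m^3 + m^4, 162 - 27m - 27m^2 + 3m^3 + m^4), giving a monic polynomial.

-324 + 216m + 27m^2 - 33m^3 + m^4 + m^5

Repeated division with remainder:
  m^4 + 4m^3 - 21m^2 - 36m + 108 = (m^4 + 3m^3 - 27m^2 - 27m + 162) + (m^3 + 6m^2 - 9m - 54)
  m^4 + 3m^3 - 27m^2 - 27m + 162 = (m - 3)(m^3 + 6m^2 - 9m - 54) + (0)
The last nonzero remainder m^3 + 6m^2 - 9m - 54 is already monic.
Then lcm(f, g) = f·g / gcd(f, g); expanding and making the result monic gives the answer.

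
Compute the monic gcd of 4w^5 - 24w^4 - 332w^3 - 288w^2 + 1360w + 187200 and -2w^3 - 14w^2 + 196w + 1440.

Euclidean algorithm in ℚ[w]:
  4w^5 - 24w^4 - 332w^3 - 288w^2 + 1360w + 187200 = (-2w^2 + 26w - 212)(-2w^3 - 14w^2 + 196w + 1440) + (-5472w^2 + 5472w + 492480)
  -2w^3 - 14w^2 + 196w + 1440 = ((1/2736)w + 1/342)(-5472w^2 + 5472w + 492480) + (0)
Last nonzero remainder: -5472w^2 + 5472w + 492480. Dividing through by -5472 gives the monic gcd w^2 - w - 90.

w^2 - w - 90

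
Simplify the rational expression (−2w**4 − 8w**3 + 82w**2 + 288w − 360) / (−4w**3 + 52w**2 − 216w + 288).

(w**3 + 10w**2 + 19w − 30)/(2w**2 − 14w + 24)

Apply the Euclidean algorithm:
  −2w**4 − 8w**3 + 82w**2 + 288w − 360 = ((1/2)w + 17/2)(−4w**3 + 52w**2 − 216w + 288) + (−252w**2 + 1980w − 2808)
  −4w**3 + 52w**2 − 216w + 288 = ((1/63)w − 4/49)(−252w**2 + 1980w − 2808) + (−(480/49)w + 2880/49)
  −252w**2 + 1980w − 2808 = ((1029/40)w − 1911/40)(−(480/49)w + 2880/49) + (0)
Last nonzero remainder: −(480/49)w + 2880/49. Dividing through by −480/49 gives the monic gcd w − 6.
Cancel w − 6 from numerator and denominator to get the reduced form.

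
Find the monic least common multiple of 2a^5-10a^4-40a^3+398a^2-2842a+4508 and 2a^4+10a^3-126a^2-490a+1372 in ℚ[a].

a^6+2a^5-55a^4+59a^3-28a^2-7693a+15778

Apply the Euclidean algorithm:
  2a^5-10a^4-40a^3+398a^2-2842a+4508 = (a-10)(2a^4+10a^3-126a^2-490a+1372) + (186a^3-372a^2-9114a+18228)
  2a^4+10a^3-126a^2-490a+1372 = ((1/93)a+7/93)(186a^3-372a^2-9114a+18228) + (0)
Last nonzero remainder: 186a^3-372a^2-9114a+18228. Dividing through by 186 gives the monic gcd a^3-2a^2-49a+98.
Then lcm(f, g) = f·g / gcd(f, g); expanding and making the result monic gives the answer.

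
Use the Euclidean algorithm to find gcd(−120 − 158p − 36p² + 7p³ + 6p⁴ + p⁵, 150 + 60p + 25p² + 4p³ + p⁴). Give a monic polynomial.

10 + 4p + p²

Repeated division with remainder:
  p⁵ + 6p⁴ + 7p³ − 36p² − 158p − 120 = (p + 2)(p⁴ + 4p³ + 25p² + 60p + 150) + (−26p³ − 146p² − 428p − 420)
  p⁴ + 4p³ + 25p² + 60p + 150 = (−(1/26)p + 21/338)(−26p³ − 146p² − 428p − 420) + ((2976/169)p² + (11904/169)p + 29760/169)
  −26p³ − 146p² − 428p − 420 = (−(2197/1488)p − 1183/496)((2976/169)p² + (11904/169)p + 29760/169) + (0)
Last nonzero remainder: (2976/169)p² + (11904/169)p + 29760/169. Dividing through by 2976/169 gives the monic gcd p² + 4p + 10.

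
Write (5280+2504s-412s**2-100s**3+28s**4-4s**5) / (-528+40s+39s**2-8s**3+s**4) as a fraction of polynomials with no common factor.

Euclidean algorithm in ℚ[s]:
  -4s**5+28s**4-100s**3-412s**2+2504s+5280 = (-4s-4)(s**4-8s**3+39s**2+40s-528) + (24s**3-96s**2+552s+3168)
  s**4-8s**3+39s**2+40s-528 = ((1/24)s-1/6)(24s**3-96s**2+552s+3168) + (0)
Last nonzero remainder: 24s**3-96s**2+552s+3168. Dividing through by 24 gives the monic gcd s**3-4s**2+23s+132.
Cancel s**3-4s**2+23s+132 from numerator and denominator to get the reduced form.

(40+12s-4s**2)/(-4+s)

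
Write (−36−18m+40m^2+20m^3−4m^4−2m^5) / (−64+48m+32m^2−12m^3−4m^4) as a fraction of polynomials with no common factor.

(−9−9m+m^2+m^3)/(−16+4m+2m^2)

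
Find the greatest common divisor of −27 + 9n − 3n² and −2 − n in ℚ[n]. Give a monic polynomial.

1

By polynomial division,
  −3n² + 9n − 27 = (3n − 15)(−n − 2) + (−57)
  −n − 2 = ((1/57)n + 2/57)(−57) + (0)
The last nonzero remainder is the constant −57, so the polynomials are coprime and gcd = 1.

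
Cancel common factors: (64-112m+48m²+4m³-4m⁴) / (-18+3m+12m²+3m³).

(-64+48m-4m³)/(18+15m+3m²)

Apply the Euclidean algorithm:
  -4m⁴+4m³+48m²-112m+64 = (-(4/3)m+20/3)(3m³+12m²+3m-18) + (-28m²-156m+184)
  3m³+12m²+3m-18 = (-(3/28)m+33/196)(-28m²-156m+184) + ((2400/49)m-2400/49)
  -28m²-156m+184 = (-(343/600)m-1127/300)((2400/49)m-2400/49) + (0)
Last nonzero remainder: (2400/49)m-2400/49. Dividing through by 2400/49 gives the monic gcd m-1.
Cancel m-1 from numerator and denominator to get the reduced form.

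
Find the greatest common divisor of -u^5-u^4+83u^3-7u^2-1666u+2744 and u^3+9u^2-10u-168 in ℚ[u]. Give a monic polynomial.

Apply the Euclidean algorithm:
  -u^5-u^4+83u^3-7u^2-1666u+2744 = (-u^2+8u+1)(u^3+9u^2-10u-168) + (-104u^2-312u+2912)
  u^3+9u^2-10u-168 = (-(1/104)u-3/52)(-104u^2-312u+2912) + (0)
Last nonzero remainder: -104u^2-312u+2912. Dividing through by -104 gives the monic gcd u^2+3u-28.

u^2+3u-28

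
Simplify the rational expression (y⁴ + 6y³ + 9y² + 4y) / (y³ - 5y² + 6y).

Repeated division with remainder:
  y⁴ + 6y³ + 9y² + 4y = (y + 11)(y³ - 5y² + 6y) + (58y² - 62y)
  y³ - 5y² + 6y = ((1/58)y - 57/841)(58y² - 62y) + ((1512/841)y)
  58y² - 62y = ((24389/756)y - 26071/756)((1512/841)y) + (0)
Last nonzero remainder: (1512/841)y. Dividing through by 1512/841 gives the monic gcd y.
Cancel y from numerator and denominator to get the reduced form.

(y³ + 6y² + 9y + 4)/(y² - 5y + 6)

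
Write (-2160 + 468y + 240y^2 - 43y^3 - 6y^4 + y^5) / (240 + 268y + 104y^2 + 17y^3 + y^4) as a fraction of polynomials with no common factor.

(-108 + 72y - 15y^2 + y^3)/(12 + 8y + y^2)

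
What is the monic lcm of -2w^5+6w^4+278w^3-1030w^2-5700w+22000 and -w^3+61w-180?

Apply the Euclidean algorithm:
  -2w^5+6w^4+278w^3-1030w^2-5700w+22000 = (2w^2-6w-156)(-w^3+61w-180) + (-304w^2+2736w-6080)
  -w^3+61w-180 = ((1/304)w+9/304)(-304w^2+2736w-6080) + (0)
Last nonzero remainder: -304w^2+2736w-6080. Dividing through by -304 gives the monic gcd w^2-9w+20.
Then lcm(f, g) = f·g / gcd(f, g); expanding and making the result monic gives the answer.

w^6+6w^5-166w^4-736w^3+7485w^2+14650w-99000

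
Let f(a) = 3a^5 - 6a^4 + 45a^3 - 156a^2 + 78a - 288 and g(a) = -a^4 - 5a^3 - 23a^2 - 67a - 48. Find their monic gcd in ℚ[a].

a^2 + a + 16

Repeated division with remainder:
  3a^5 - 6a^4 + 45a^3 - 156a^2 + 78a - 288 = (-3a + 21)(-a^4 - 5a^3 - 23a^2 - 67a - 48) + (81a^3 + 126a^2 + 1341a + 720)
  -a^4 - 5a^3 - 23a^2 - 67a - 48 = (-(1/81)a - 31/729)(81a^3 + 126a^2 + 1341a + 720) + (-(88/81)a^2 - (88/81)a - 1408/81)
  81a^3 + 126a^2 + 1341a + 720 = (-(6561/88)a - 3645/88)(-(88/81)a^2 - (88/81)a - 1408/81) + (0)
Last nonzero remainder: -(88/81)a^2 - (88/81)a - 1408/81. Dividing through by -88/81 gives the monic gcd a^2 + a + 16.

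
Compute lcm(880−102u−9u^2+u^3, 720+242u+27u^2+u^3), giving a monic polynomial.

By polynomial division,
  u^3−9u^2−102u+880 = (u^3+27u^2+242u+720) + (−36u^2−344u+160)
  u^3+27u^2+242u+720 = (−(1/36)u−157/324)(−36u^2−344u+160) + ((6460/81)u+64600/81)
  −36u^2−344u+160 = (−(729/1615)u+324/1615)((6460/81)u+64600/81) + (0)
Last nonzero remainder: (6460/81)u+64600/81. Dividing through by 6460/81 gives the monic gcd u+10.
Then lcm(f, g) = f·g / gcd(f, g); expanding and making the result monic gives the answer.

63360+7616u−1502u^2−183u^3+8u^4+u^5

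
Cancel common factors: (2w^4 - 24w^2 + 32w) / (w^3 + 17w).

Euclidean algorithm in ℚ[w]:
  2w^4 - 24w^2 + 32w = (2w)(w^3 + 17w) + (-58w^2 + 32w)
  w^3 + 17w = (-(1/58)w - 8/841)(-58w^2 + 32w) + ((14553/841)w)
  -58w^2 + 32w = (-(48778/14553)w + 26912/14553)((14553/841)w) + (0)
Last nonzero remainder: (14553/841)w. Dividing through by 14553/841 gives the monic gcd w.
Cancel w from numerator and denominator to get the reduced form.

(2w^3 - 24w + 32)/(w^2 + 17)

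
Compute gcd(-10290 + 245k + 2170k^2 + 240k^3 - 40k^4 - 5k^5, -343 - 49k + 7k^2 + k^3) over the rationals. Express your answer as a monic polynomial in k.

Euclidean algorithm in ℚ[k]:
  -5k^5 - 40k^4 + 240k^3 + 2170k^2 + 245k - 10290 = (-5k^2 - 5k + 30)(k^3 + 7k^2 - 49k - 343) + (0)
The last nonzero remainder k^3 + 7k^2 - 49k - 343 is already monic.

-343 - 49k + 7k^2 + k^3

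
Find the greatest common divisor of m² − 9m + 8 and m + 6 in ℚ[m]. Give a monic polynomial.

Euclidean algorithm in ℚ[m]:
  m² − 9m + 8 = (m − 15)(m + 6) + (98)
  m + 6 = ((1/98)m + 3/49)(98) + (0)
The last nonzero remainder is the constant 98, so the polynomials are coprime and gcd = 1.

1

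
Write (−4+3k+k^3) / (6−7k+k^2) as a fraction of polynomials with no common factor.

Apply the Euclidean algorithm:
  k^3+3k−4 = (k+7)(k^2−7k+6) + (46k−46)
  k^2−7k+6 = ((1/46)k−3/23)(46k−46) + (0)
Last nonzero remainder: 46k−46. Dividing through by 46 gives the monic gcd k−1.
Cancel k−1 from numerator and denominator to get the reduced form.

(4+k+k^2)/(−6+k)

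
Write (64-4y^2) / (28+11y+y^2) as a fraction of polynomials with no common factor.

Apply the Euclidean algorithm:
  -4y^2+64 = (-4)(y^2+11y+28) + (44y+176)
  y^2+11y+28 = ((1/44)y+7/44)(44y+176) + (0)
Last nonzero remainder: 44y+176. Dividing through by 44 gives the monic gcd y+4.
Cancel y+4 from numerator and denominator to get the reduced form.

(16-4y)/(7+y)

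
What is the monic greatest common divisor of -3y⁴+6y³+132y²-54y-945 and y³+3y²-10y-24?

y-3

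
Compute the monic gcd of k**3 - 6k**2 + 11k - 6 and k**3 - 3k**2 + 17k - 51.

k - 3

Repeated division with remainder:
  k**3 - 6k**2 + 11k - 6 = (k**3 - 3k**2 + 17k - 51) + (-3k**2 - 6k + 45)
  k**3 - 3k**2 + 17k - 51 = (-(1/3)k + 5/3)(-3k**2 - 6k + 45) + (42k - 126)
  -3k**2 - 6k + 45 = (-(1/14)k - 5/14)(42k - 126) + (0)
Last nonzero remainder: 42k - 126. Dividing through by 42 gives the monic gcd k - 3.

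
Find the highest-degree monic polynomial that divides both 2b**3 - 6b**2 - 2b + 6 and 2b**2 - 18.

b - 3

Euclidean algorithm in ℚ[b]:
  2b**3 - 6b**2 - 2b + 6 = (b - 3)(2b**2 - 18) + (16b - 48)
  2b**2 - 18 = ((1/8)b + 3/8)(16b - 48) + (0)
Last nonzero remainder: 16b - 48. Dividing through by 16 gives the monic gcd b - 3.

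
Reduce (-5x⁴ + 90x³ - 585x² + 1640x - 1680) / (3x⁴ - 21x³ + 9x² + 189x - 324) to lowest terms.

(-5x² + 55x - 140)/(3x² - 27)

Euclidean algorithm in ℚ[x]:
  -5x⁴ + 90x³ - 585x² + 1640x - 1680 = (-5/3)(3x⁴ - 21x³ + 9x² + 189x - 324) + (55x³ - 570x² + 1955x - 2220)
  3x⁴ - 21x³ + 9x² + 189x - 324 = ((3/55)x + 111/605)(55x³ - 570x² + 1955x - 2220) + ((840/121)x² - (5880/121)x + 10080/121)
  55x³ - 570x² + 1955x - 2220 = ((1331/168)x - 4477/168)((840/121)x² - (5880/121)x + 10080/121) + (0)
Last nonzero remainder: (840/121)x² - (5880/121)x + 10080/121. Dividing through by 840/121 gives the monic gcd x² - 7x + 12.
Cancel x² - 7x + 12 from numerator and denominator to get the reduced form.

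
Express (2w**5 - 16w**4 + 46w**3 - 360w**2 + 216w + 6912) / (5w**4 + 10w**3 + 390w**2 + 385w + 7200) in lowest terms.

(2w**3 - 18w**2 + 216)/(5w**2 + 5w + 225)

Euclidean algorithm in ℚ[w]:
  2w**5 - 16w**4 + 46w**3 - 360w**2 + 216w + 6912 = ((2/5)w - 4)(5w**4 + 10w**3 + 390w**2 + 385w + 7200) + (-70w**3 + 1046w**2 - 1124w + 35712)
  5w**4 + 10w**3 + 390w**2 + 385w + 7200 = (-(1/14)w - 593/490)(-70w**3 + 1046w**2 - 1124w + 35712) + ((386019/245)w**2 + (386019/245)w + 12352608/245)
  -70w**3 + 1046w**2 - 1124w + 35712 = (-(17150/386019)w + 30380/42891)((386019/245)w**2 + (386019/245)w + 12352608/245) + (0)
Last nonzero remainder: (386019/245)w**2 + (386019/245)w + 12352608/245. Dividing through by 386019/245 gives the monic gcd w**2 + w + 32.
Cancel w**2 + w + 32 from numerator and denominator to get the reduced form.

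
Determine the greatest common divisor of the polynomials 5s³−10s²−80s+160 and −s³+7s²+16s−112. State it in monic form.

s²−16

By polynomial division,
  5s³−10s²−80s+160 = (−5)(−s³+7s²+16s−112) + (25s²−400)
  −s³+7s²+16s−112 = (−(1/25)s+7/25)(25s²−400) + (0)
Last nonzero remainder: 25s²−400. Dividing through by 25 gives the monic gcd s²−16.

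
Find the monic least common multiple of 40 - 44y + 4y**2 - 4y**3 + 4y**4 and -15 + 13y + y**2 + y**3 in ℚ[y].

150 - 145y + 3y**2 - 24y**3 + 14y**4 + y**5 + y**6

Apply the Euclidean algorithm:
  4y**4 - 4y**3 + 4y**2 - 44y + 40 = (4y - 8)(y**3 + y**2 + 13y - 15) + (-40y**2 + 120y - 80)
  y**3 + y**2 + 13y - 15 = (-(1/40)y - 1/10)(-40y**2 + 120y - 80) + (23y - 23)
  -40y**2 + 120y - 80 = (-(40/23)y + 80/23)(23y - 23) + (0)
Last nonzero remainder: 23y - 23. Dividing through by 23 gives the monic gcd y - 1.
Then lcm(f, g) = f·g / gcd(f, g); expanding and making the result monic gives the answer.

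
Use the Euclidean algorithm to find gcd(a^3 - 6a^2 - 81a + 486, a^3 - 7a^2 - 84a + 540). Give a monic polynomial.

By polynomial division,
  a^3 - 6a^2 - 81a + 486 = (a^3 - 7a^2 - 84a + 540) + (a^2 + 3a - 54)
  a^3 - 7a^2 - 84a + 540 = (a - 10)(a^2 + 3a - 54) + (0)
The last nonzero remainder a^2 + 3a - 54 is already monic.

a^2 + 3a - 54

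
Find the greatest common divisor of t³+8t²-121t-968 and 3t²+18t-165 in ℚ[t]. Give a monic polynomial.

t+11

Repeated division with remainder:
  t³+8t²-121t-968 = ((1/3)t+2/3)(3t²+18t-165) + (-78t-858)
  3t²+18t-165 = (-(1/26)t+5/26)(-78t-858) + (0)
Last nonzero remainder: -78t-858. Dividing through by -78 gives the monic gcd t+11.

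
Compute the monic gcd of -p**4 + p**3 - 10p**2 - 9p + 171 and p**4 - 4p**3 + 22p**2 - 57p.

Euclidean algorithm in ℚ[p]:
  -p**4 + p**3 - 10p**2 - 9p + 171 = (-1)(p**4 - 4p**3 + 22p**2 - 57p) + (-3p**3 + 12p**2 - 66p + 171)
  p**4 - 4p**3 + 22p**2 - 57p = (-(1/3)p)(-3p**3 + 12p**2 - 66p + 171) + (0)
Last nonzero remainder: -3p**3 + 12p**2 - 66p + 171. Dividing through by -3 gives the monic gcd p**3 - 4p**2 + 22p - 57.

p**3 - 4p**2 + 22p - 57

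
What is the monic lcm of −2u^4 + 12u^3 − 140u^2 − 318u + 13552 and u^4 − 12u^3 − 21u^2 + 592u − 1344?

Euclidean algorithm in ℚ[u]:
  −2u^4 + 12u^3 − 140u^2 − 318u + 13552 = (−2)(u^4 − 12u^3 − 21u^2 + 592u − 1344) + (−12u^3 − 182u^2 + 866u + 10864)
  u^4 − 12u^3 − 21u^2 + 592u − 1344 = (−(1/12)u + 163/72)(−12u^3 − 182u^2 + 866u + 10864) + ((16675/36)u^2 − (16675/36)u − 233450/9)
  −12u^3 − 182u^2 + 866u + 10864 = (−(432/16675)u − 6984/16675)((16675/36)u^2 − (16675/36)u − 233450/9) + (0)
Last nonzero remainder: (16675/36)u^2 − (16675/36)u − 233450/9. Dividing through by 16675/36 gives the monic gcd u^2 − u − 56.
Then lcm(f, g) = f·g / gcd(f, g); expanding and making the result monic gives the answer.

u^6 − 17u^5 + 160u^4 − 755u^3 − 6845u^2 + 78352u − 162624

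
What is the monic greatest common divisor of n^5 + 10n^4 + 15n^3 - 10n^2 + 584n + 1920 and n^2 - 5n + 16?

Repeated division with remainder:
  n^5 + 10n^4 + 15n^3 - 10n^2 + 584n + 1920 = (n^3 + 15n^2 + 74n + 120)(n^2 - 5n + 16) + (0)
The last nonzero remainder n^2 - 5n + 16 is already monic.

n^2 - 5n + 16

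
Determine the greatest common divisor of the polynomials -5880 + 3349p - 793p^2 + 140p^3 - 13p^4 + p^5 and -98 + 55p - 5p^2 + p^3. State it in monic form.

49 - 3p + p^2

By polynomial division,
  p^5 - 13p^4 + 140p^3 - 793p^2 + 3349p - 5880 = (p^2 - 8p + 45)(p^3 - 5p^2 + 55p - 98) + (-30p^2 + 90p - 1470)
  p^3 - 5p^2 + 55p - 98 = (-(1/30)p + 1/15)(-30p^2 + 90p - 1470) + (0)
Last nonzero remainder: -30p^2 + 90p - 1470. Dividing through by -30 gives the monic gcd p^2 - 3p + 49.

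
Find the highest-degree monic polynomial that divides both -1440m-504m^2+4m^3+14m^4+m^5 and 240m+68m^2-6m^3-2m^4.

-24m-2m^2+m^3

Repeated division with remainder:
  m^5+14m^4+4m^3-504m^2-1440m = (-(1/2)m-11/2)(-2m^4-6m^3+68m^2+240m) + (5m^3-10m^2-120m)
  -2m^4-6m^3+68m^2+240m = (-(2/5)m-2)(5m^3-10m^2-120m) + (0)
Last nonzero remainder: 5m^3-10m^2-120m. Dividing through by 5 gives the monic gcd m^3-2m^2-24m.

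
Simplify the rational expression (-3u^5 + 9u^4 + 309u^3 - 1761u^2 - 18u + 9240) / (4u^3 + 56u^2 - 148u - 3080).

(-3u^3 + 21u^2 - 6u - 120)/(4u + 40)

Repeated division with remainder:
  -3u^5 + 9u^4 + 309u^3 - 1761u^2 - 18u + 9240 = (-(3/4)u^2 + (51/4)u - 129)(4u^3 + 56u^2 - 148u - 3080) + (5040u^2 + 20160u - 388080)
  4u^3 + 56u^2 - 148u - 3080 = ((1/1260)u + 1/126)(5040u^2 + 20160u - 388080) + (0)
Last nonzero remainder: 5040u^2 + 20160u - 388080. Dividing through by 5040 gives the monic gcd u^2 + 4u - 77.
Cancel u^2 + 4u - 77 from numerator and denominator to get the reduced form.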